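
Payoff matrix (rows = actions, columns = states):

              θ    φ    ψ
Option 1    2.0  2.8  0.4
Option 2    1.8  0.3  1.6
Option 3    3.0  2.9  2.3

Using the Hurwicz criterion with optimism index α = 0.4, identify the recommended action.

Option 3

Option 1: 0.4·2.8 + 0.6·0.4 = 1.36
Option 2: 0.4·1.8 + 0.6·0.3 = 0.9
Option 3: 0.4·3.0 + 0.6·2.3 = 2.58
Highest Hurwicz score = 2.58 → Option 3.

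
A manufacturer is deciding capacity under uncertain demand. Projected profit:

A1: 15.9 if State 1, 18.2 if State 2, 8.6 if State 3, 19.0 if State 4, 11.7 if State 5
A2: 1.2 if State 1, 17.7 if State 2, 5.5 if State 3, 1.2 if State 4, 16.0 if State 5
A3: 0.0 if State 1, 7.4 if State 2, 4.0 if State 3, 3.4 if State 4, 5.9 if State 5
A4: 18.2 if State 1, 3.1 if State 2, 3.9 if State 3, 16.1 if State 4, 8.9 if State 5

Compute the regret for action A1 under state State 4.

Best payoff under State 4 is 19.0.
Regret = 19.0 − 19.0 = 0.0.

0.0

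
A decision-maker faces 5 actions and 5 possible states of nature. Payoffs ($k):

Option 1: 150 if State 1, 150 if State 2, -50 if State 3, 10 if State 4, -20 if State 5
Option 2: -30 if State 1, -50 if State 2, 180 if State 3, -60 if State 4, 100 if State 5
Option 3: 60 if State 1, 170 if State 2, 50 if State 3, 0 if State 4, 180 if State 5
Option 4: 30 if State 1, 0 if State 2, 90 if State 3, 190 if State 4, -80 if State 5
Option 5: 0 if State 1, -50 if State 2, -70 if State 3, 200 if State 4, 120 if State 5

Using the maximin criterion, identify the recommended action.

Option 3

Row minima: Option 1=-50, Option 2=-60, Option 3=0, Option 4=-80, Option 5=-70
Best worst-case = 0 → Option 3.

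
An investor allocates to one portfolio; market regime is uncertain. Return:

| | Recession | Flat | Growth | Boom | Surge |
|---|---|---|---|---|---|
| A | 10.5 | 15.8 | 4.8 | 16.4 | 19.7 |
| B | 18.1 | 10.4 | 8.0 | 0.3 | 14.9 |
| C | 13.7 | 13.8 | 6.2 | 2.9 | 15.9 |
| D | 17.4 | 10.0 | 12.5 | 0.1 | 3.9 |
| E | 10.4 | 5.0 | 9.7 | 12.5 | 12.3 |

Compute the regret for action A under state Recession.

Best payoff under Recession is 18.1.
Regret = 18.1 − 10.5 = 7.6.

7.6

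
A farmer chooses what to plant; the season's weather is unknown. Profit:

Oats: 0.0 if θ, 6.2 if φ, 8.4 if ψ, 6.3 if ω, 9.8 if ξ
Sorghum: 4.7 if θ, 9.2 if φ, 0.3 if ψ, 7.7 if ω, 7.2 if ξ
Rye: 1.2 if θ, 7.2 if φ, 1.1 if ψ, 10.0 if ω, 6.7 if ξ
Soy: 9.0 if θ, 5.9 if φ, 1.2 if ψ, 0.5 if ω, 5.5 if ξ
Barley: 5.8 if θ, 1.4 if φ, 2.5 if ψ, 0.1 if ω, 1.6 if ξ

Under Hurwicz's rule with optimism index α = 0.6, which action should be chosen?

Rye

Oats: 0.6·9.8 + 0.4·0.0 = 5.88
Sorghum: 0.6·9.2 + 0.4·0.3 = 5.64
Rye: 0.6·10.0 + 0.4·1.1 = 6.44
Soy: 0.6·9.0 + 0.4·0.5 = 5.6
Barley: 0.6·5.8 + 0.4·0.1 = 3.52
Highest Hurwicz score = 6.44 → Rye.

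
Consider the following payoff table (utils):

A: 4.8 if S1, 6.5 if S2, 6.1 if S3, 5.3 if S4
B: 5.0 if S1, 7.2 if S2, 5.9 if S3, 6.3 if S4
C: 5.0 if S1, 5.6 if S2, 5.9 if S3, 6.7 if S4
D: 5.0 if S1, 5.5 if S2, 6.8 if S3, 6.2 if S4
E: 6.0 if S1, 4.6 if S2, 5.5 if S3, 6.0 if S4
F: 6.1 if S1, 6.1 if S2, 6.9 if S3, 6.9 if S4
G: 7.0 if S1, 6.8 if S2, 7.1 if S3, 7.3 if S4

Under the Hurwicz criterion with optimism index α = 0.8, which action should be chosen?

G

A: 0.8·6.5 + 0.2·4.8 = 6.16
B: 0.8·7.2 + 0.2·5.0 = 6.76
C: 0.8·6.7 + 0.2·5.0 = 6.36
D: 0.8·6.8 + 0.2·5.0 = 6.44
E: 0.8·6.0 + 0.2·4.6 = 5.72
F: 0.8·6.9 + 0.2·6.1 = 6.74
G: 0.8·7.3 + 0.2·6.8 = 7.2
Highest Hurwicz score = 7.2 → G.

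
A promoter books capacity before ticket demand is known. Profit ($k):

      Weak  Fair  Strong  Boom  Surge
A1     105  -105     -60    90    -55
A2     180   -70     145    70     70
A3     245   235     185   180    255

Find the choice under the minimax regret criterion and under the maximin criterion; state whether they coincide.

Column bests: Weak=245, Fair=235, Strong=185, Boom=180, Surge=255.
A1 regrets: 140, 340, 245, 90, 310 → max 340
A2 regrets: 65, 305, 40, 110, 185 → max 305
A3 regrets: 0, 0, 0, 0, 0 → max 0
Smallest max regret = 0 → A3.
Row minima: A1=-105, A2=-70, A3=180
Best worst-case = 180 → A3.

minimax regret → A3; maximin → A3 (agree)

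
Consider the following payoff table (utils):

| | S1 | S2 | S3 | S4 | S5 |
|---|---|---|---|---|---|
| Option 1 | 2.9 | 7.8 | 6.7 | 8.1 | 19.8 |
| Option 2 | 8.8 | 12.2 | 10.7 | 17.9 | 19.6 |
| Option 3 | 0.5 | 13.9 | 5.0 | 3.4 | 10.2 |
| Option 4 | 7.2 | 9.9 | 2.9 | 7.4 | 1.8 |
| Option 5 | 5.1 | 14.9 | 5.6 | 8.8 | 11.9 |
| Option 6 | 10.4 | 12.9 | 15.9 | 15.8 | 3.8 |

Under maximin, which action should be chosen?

Option 2

Row minima: Option 1=2.9, Option 2=8.8, Option 3=0.5, Option 4=1.8, Option 5=5.1, Option 6=3.8
Best worst-case = 8.8 → Option 2.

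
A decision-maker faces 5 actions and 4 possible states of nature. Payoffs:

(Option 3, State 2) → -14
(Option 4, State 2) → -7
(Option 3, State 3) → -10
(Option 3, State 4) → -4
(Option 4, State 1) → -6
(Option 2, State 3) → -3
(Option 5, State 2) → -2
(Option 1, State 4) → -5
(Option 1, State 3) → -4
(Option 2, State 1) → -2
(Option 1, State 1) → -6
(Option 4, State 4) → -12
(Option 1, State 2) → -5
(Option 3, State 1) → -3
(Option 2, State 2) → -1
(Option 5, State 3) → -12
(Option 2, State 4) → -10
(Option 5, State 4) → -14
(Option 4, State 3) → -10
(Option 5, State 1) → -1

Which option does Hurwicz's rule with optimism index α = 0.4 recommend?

Option 1: 0.4·(-4) + 0.6·(-6) = -5.2
Option 2: 0.4·(-1) + 0.6·(-10) = -6.4
Option 3: 0.4·(-3) + 0.6·(-14) = -9.6
Option 4: 0.4·(-6) + 0.6·(-12) = -9.6
Option 5: 0.4·(-1) + 0.6·(-14) = -8.8
Highest Hurwicz score = -5.2 → Option 1.

Option 1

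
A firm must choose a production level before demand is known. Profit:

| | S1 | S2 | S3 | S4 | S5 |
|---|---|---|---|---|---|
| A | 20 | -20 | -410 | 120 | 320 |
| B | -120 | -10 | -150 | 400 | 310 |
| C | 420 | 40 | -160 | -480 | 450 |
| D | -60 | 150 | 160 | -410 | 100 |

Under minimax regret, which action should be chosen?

B

Column bests: S1=420, S2=150, S3=160, S4=400, S5=450.
A regrets: 400, 170, 570, 280, 130 → max 570
B regrets: 540, 160, 310, 0, 140 → max 540
C regrets: 0, 110, 320, 880, 0 → max 880
D regrets: 480, 0, 0, 810, 350 → max 810
Smallest max regret = 540 → B.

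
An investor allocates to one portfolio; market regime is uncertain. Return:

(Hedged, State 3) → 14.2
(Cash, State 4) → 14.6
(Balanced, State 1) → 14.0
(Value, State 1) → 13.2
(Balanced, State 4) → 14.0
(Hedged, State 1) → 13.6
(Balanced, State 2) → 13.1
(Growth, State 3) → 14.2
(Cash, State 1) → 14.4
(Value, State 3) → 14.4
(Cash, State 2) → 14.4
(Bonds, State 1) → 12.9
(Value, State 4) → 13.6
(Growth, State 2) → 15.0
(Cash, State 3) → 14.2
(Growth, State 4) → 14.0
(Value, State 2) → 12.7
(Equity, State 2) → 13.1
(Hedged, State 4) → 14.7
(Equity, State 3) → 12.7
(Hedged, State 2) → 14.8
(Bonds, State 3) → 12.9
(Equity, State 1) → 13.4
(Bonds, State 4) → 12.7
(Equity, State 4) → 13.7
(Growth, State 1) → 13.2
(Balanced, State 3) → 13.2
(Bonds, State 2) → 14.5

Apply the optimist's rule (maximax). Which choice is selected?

Row maxima: Cash=14.6, Hedged=14.8, Growth=15.0, Balanced=14.0, Value=14.4, Bonds=14.5, Equity=13.7
Best best-case = 15.0 → Growth.

Growth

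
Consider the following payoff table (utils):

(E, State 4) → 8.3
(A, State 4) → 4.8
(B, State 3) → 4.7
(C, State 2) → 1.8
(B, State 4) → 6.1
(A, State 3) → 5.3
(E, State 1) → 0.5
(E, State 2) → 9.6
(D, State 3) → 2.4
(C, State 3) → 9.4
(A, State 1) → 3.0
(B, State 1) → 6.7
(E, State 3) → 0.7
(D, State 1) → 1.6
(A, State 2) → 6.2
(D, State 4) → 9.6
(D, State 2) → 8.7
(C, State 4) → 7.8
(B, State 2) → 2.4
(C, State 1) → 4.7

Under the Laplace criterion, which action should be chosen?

Row averages: A=4.825, B=4.975, C=5.925, D=5.575, E=4.775
Highest average = 5.925 → C.

C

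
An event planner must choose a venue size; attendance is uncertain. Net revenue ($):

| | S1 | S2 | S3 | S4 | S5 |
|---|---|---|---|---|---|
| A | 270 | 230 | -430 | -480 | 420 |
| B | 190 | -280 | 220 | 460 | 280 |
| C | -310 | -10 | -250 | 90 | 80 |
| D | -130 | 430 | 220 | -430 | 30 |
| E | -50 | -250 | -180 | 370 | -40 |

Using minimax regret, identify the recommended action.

Column bests: S1=270, S2=430, S3=220, S4=460, S5=420.
A regrets: 0, 200, 650, 940, 0 → max 940
B regrets: 80, 710, 0, 0, 140 → max 710
C regrets: 580, 440, 470, 370, 340 → max 580
D regrets: 400, 0, 0, 890, 390 → max 890
E regrets: 320, 680, 400, 90, 460 → max 680
Smallest max regret = 580 → C.

C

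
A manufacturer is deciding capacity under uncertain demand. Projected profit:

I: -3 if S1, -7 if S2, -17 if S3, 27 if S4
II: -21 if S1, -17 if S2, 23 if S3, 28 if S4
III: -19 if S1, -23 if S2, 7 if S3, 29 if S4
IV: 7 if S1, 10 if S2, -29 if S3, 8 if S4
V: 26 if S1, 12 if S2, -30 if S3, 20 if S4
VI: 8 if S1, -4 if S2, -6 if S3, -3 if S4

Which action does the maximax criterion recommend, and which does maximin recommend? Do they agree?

maximax → III; maximin → VI (disagree)

Row maxima: I=27, II=28, III=29, IV=10, V=26, VI=8
Best best-case = 29 → III.
Row minima: I=-17, II=-21, III=-23, IV=-29, V=-30, VI=-6
Best worst-case = -6 → VI.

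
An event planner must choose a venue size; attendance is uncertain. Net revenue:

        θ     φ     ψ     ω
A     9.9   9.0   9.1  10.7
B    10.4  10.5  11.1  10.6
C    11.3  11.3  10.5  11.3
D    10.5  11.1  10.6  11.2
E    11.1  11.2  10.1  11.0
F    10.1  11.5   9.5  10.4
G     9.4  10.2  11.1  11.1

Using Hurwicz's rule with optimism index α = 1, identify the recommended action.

F

A: 1·10.7 + 0·9.0 = 10.7
B: 1·11.1 + 0·10.4 = 11.1
C: 1·11.3 + 0·10.5 = 11.3
D: 1·11.2 + 0·10.5 = 11.2
E: 1·11.2 + 0·10.1 = 11.2
F: 1·11.5 + 0·9.5 = 11.5
G: 1·11.1 + 0·9.4 = 11.1
Highest Hurwicz score = 11.5 → F.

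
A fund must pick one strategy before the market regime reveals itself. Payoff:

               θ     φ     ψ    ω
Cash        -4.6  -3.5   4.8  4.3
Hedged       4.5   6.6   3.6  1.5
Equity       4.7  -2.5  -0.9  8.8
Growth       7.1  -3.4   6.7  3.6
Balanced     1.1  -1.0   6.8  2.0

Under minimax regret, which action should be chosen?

Column bests: θ=7.1, φ=6.6, ψ=6.8, ω=8.8.
Cash regrets: 11.7, 10.1, 2.0, 4.5 → max 11.7
Hedged regrets: 2.6, 0.0, 3.2, 7.3 → max 7.3
Equity regrets: 2.4, 9.1, 7.7, 0.0 → max 9.1
Growth regrets: 0.0, 10.0, 0.1, 5.2 → max 10.0
Balanced regrets: 6.0, 7.6, 0.0, 6.8 → max 7.6
Smallest max regret = 7.3 → Hedged.

Hedged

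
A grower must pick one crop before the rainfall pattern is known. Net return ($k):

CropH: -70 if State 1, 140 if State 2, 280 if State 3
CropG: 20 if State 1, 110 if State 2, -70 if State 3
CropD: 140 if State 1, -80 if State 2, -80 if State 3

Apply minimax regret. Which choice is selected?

CropH

Column bests: State 1=140, State 2=140, State 3=280.
CropH regrets: 210, 0, 0 → max 210
CropG regrets: 120, 30, 350 → max 350
CropD regrets: 0, 220, 360 → max 360
Smallest max regret = 210 → CropH.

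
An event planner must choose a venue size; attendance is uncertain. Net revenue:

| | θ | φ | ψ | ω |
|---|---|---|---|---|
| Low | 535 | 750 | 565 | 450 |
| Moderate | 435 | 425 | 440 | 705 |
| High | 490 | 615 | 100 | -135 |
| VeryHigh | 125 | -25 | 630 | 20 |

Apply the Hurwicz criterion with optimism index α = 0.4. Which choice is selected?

Low

Low: 0.4·750 + 0.6·450 = 570
Moderate: 0.4·705 + 0.6·425 = 537
High: 0.4·615 + 0.6·(-135) = 165
VeryHigh: 0.4·630 + 0.6·(-25) = 237
Highest Hurwicz score = 570 → Low.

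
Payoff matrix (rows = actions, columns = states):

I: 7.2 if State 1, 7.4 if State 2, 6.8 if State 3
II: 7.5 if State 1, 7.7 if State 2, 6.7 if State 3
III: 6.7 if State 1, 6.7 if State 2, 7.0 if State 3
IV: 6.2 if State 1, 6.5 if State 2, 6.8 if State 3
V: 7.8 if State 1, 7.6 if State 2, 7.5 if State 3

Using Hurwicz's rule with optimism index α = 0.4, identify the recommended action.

V

I: 0.4·7.4 + 0.6·6.8 = 7.04
II: 0.4·7.7 + 0.6·6.7 = 7.1
III: 0.4·7.0 + 0.6·6.7 = 6.82
IV: 0.4·6.8 + 0.6·6.2 = 6.44
V: 0.4·7.8 + 0.6·7.5 = 7.62
Highest Hurwicz score = 7.62 → V.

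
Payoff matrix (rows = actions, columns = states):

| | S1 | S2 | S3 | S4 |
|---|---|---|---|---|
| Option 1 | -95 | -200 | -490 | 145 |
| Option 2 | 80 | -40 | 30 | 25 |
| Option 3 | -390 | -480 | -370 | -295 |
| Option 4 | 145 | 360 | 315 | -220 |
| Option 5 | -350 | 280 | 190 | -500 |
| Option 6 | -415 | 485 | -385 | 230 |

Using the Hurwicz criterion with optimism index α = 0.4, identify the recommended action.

Option 1: 0.4·145 + 0.6·(-490) = -236
Option 2: 0.4·80 + 0.6·(-40) = 8
Option 3: 0.4·(-295) + 0.6·(-480) = -406
Option 4: 0.4·360 + 0.6·(-220) = 12
Option 5: 0.4·280 + 0.6·(-500) = -188
Option 6: 0.4·485 + 0.6·(-415) = -55
Highest Hurwicz score = 12 → Option 4.

Option 4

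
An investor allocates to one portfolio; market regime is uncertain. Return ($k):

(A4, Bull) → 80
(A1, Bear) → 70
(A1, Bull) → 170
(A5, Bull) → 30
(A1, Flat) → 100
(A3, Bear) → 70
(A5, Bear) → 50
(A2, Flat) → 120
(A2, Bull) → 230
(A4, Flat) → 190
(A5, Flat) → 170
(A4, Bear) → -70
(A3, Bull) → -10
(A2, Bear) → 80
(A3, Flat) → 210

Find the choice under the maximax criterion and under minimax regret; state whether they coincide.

Row maxima: A1=170, A2=230, A3=210, A4=190, A5=170
Best best-case = 230 → A2.
Column bests: Bear=80, Flat=210, Bull=230.
A1 regrets: 10, 110, 60 → max 110
A2 regrets: 0, 90, 0 → max 90
A3 regrets: 10, 0, 240 → max 240
A4 regrets: 150, 20, 150 → max 150
A5 regrets: 30, 40, 200 → max 200
Smallest max regret = 90 → A2.

maximax → A2; minimax regret → A2 (agree)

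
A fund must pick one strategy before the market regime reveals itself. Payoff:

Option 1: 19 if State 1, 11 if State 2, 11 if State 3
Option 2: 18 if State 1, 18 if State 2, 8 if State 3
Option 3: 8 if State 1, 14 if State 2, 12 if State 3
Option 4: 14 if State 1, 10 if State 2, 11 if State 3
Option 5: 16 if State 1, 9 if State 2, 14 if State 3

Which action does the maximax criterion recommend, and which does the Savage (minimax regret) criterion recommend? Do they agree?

Row maxima: Option 1=19, Option 2=18, Option 3=14, Option 4=14, Option 5=16
Best best-case = 19 → Option 1.
Column bests: State 1=19, State 2=18, State 3=14.
Option 1 regrets: 0, 7, 3 → max 7
Option 2 regrets: 1, 0, 6 → max 6
Option 3 regrets: 11, 4, 2 → max 11
Option 4 regrets: 5, 8, 3 → max 8
Option 5 regrets: 3, 9, 0 → max 9
Smallest max regret = 6 → Option 2.

maximax → Option 1; minimax regret → Option 2 (disagree)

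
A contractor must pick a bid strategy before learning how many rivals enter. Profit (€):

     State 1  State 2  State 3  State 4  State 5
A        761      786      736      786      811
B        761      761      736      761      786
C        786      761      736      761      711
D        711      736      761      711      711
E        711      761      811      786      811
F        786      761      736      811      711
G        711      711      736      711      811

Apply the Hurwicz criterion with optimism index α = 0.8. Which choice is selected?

A

A: 0.8·811 + 0.2·736 = 796
B: 0.8·786 + 0.2·736 = 776
C: 0.8·786 + 0.2·711 = 771
D: 0.8·761 + 0.2·711 = 751
E: 0.8·811 + 0.2·711 = 791
F: 0.8·811 + 0.2·711 = 791
G: 0.8·811 + 0.2·711 = 791
Highest Hurwicz score = 796 → A.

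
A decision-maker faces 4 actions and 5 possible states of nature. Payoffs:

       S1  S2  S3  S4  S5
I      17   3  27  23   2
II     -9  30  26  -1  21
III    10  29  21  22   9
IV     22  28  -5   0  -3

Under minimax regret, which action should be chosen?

Column bests: S1=22, S2=30, S3=27, S4=23, S5=21.
I regrets: 5, 27, 0, 0, 19 → max 27
II regrets: 31, 0, 1, 24, 0 → max 31
III regrets: 12, 1, 6, 1, 12 → max 12
IV regrets: 0, 2, 32, 23, 24 → max 32
Smallest max regret = 12 → III.

III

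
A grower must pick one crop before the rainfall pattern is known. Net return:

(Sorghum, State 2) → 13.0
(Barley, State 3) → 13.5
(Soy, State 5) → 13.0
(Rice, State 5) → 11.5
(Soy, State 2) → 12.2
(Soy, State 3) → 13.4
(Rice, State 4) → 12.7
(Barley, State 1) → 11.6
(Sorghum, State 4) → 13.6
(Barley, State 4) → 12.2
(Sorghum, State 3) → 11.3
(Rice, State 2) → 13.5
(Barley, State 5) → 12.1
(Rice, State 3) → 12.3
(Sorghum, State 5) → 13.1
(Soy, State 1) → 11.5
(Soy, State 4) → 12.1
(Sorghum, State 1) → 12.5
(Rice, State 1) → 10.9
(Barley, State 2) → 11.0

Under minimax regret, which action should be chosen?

Column bests: State 1=12.5, State 2=13.5, State 3=13.5, State 4=13.6, State 5=13.1.
Soy regrets: 1.0, 1.3, 0.1, 1.5, 0.1 → max 1.5
Sorghum regrets: 0.0, 0.5, 2.2, 0.0, 0.0 → max 2.2
Rice regrets: 1.6, 0.0, 1.2, 0.9, 1.6 → max 1.6
Barley regrets: 0.9, 2.5, 0.0, 1.4, 1.0 → max 2.5
Smallest max regret = 1.5 → Soy.

Soy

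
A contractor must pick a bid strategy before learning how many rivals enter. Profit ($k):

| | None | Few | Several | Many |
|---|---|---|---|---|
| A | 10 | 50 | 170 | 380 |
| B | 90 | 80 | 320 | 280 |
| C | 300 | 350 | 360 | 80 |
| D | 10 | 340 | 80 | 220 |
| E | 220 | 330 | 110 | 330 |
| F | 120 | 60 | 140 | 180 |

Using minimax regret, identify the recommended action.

E

Column bests: None=300, Few=350, Several=360, Many=380.
A regrets: 290, 300, 190, 0 → max 300
B regrets: 210, 270, 40, 100 → max 270
C regrets: 0, 0, 0, 300 → max 300
D regrets: 290, 10, 280, 160 → max 290
E regrets: 80, 20, 250, 50 → max 250
F regrets: 180, 290, 220, 200 → max 290
Smallest max regret = 250 → E.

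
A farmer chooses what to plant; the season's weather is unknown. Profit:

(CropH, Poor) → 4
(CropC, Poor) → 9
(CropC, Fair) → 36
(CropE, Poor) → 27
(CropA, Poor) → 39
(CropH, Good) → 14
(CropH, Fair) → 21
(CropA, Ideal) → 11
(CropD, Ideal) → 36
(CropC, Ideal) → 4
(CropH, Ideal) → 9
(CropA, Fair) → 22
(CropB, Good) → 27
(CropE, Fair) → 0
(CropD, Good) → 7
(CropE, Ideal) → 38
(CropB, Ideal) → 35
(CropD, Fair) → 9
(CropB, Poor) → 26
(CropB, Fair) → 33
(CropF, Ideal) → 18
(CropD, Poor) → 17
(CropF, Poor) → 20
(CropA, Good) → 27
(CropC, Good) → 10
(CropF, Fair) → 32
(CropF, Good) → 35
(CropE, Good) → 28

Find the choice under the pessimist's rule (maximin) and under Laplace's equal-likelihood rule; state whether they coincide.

maximin → CropB; laplace → CropB (agree)

Row minima: CropB=26, CropH=4, CropE=0, CropF=18, CropD=7, CropA=11, CropC=4
Best worst-case = 26 → CropB.
Row averages: CropB=30.25, CropH=12, CropE=23.25, CropF=26.25, CropD=17.25, CropA=24.75, CropC=14.75
Highest average = 30.25 → CropB.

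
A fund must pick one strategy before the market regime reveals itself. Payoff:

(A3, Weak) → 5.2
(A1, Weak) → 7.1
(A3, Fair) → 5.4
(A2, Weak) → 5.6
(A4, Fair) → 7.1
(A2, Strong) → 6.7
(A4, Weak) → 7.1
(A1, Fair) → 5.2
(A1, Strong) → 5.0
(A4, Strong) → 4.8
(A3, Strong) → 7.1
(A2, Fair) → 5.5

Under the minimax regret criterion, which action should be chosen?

A2

Column bests: Weak=7.1, Fair=7.1, Strong=7.1.
A1 regrets: 0.0, 1.9, 2.1 → max 2.1
A2 regrets: 1.5, 1.6, 0.4 → max 1.6
A3 regrets: 1.9, 1.7, 0.0 → max 1.9
A4 regrets: 0.0, 0.0, 2.3 → max 2.3
Smallest max regret = 1.6 → A2.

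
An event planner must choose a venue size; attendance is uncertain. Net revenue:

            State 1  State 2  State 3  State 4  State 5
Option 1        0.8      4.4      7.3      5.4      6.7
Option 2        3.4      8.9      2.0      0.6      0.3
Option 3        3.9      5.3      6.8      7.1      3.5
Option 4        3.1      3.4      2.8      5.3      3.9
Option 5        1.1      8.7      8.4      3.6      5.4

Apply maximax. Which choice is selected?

Option 2

Row maxima: Option 1=7.3, Option 2=8.9, Option 3=7.1, Option 4=5.3, Option 5=8.7
Best best-case = 8.9 → Option 2.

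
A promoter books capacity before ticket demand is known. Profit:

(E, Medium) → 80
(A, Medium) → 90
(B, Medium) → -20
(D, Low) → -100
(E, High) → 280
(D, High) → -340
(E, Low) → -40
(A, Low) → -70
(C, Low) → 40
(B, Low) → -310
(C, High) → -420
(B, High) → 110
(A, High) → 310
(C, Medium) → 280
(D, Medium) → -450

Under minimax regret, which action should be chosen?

Column bests: Low=40, Medium=280, High=310.
A regrets: 110, 190, 0 → max 190
B regrets: 350, 300, 200 → max 350
C regrets: 0, 0, 730 → max 730
D regrets: 140, 730, 650 → max 730
E regrets: 80, 200, 30 → max 200
Smallest max regret = 190 → A.

A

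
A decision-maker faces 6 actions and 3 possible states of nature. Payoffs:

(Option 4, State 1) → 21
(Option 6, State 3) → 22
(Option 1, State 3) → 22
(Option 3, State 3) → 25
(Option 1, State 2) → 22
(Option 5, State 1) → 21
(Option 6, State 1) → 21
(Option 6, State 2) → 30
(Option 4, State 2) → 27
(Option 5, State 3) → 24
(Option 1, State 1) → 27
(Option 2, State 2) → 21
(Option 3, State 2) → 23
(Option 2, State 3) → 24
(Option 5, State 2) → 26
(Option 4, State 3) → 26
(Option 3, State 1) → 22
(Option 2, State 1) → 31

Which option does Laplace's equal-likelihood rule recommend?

Row averages: Option 1=71/3, Option 2=76/3, Option 3=70/3, Option 4=74/3, Option 5=71/3, Option 6=73/3
Highest average = 76/3 → Option 2.

Option 2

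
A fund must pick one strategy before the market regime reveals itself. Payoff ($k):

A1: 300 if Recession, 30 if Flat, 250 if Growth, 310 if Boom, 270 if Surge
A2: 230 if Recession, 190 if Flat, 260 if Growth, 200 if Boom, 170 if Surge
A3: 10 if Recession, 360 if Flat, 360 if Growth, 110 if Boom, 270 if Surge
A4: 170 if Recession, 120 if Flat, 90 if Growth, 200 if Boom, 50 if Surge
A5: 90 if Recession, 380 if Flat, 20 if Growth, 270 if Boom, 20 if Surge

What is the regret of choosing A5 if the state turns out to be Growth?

Best payoff under Growth is 360.
Regret = 360 − 20 = 340.

340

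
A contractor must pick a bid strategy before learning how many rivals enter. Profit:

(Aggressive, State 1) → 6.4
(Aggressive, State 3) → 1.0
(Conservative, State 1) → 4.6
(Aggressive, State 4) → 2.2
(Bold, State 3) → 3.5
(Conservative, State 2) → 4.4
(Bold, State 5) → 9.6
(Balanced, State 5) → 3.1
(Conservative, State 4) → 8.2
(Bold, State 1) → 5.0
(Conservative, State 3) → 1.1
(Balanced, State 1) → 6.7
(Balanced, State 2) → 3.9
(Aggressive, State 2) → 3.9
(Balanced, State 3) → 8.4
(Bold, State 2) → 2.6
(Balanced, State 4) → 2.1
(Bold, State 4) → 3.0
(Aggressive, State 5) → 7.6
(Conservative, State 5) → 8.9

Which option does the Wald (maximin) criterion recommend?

Bold

Row minima: Conservative=1.1, Balanced=2.1, Aggressive=1.0, Bold=2.6
Best worst-case = 2.6 → Bold.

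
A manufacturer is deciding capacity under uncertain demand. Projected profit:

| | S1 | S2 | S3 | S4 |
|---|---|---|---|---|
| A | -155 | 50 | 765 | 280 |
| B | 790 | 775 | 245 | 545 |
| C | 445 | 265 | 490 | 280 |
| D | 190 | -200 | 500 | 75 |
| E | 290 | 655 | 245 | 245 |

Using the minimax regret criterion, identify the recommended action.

Column bests: S1=790, S2=775, S3=765, S4=545.
A regrets: 945, 725, 0, 265 → max 945
B regrets: 0, 0, 520, 0 → max 520
C regrets: 345, 510, 275, 265 → max 510
D regrets: 600, 975, 265, 470 → max 975
E regrets: 500, 120, 520, 300 → max 520
Smallest max regret = 510 → C.

C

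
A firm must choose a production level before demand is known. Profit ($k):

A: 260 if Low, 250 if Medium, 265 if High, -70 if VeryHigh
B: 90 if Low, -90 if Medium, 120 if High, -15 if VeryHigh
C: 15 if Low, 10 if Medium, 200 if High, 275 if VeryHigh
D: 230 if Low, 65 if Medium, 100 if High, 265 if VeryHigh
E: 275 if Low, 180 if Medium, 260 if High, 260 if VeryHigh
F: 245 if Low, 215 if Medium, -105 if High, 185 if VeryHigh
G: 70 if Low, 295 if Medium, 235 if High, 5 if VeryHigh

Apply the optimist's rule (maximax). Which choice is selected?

G

Row maxima: A=265, B=120, C=275, D=265, E=275, F=245, G=295
Best best-case = 295 → G.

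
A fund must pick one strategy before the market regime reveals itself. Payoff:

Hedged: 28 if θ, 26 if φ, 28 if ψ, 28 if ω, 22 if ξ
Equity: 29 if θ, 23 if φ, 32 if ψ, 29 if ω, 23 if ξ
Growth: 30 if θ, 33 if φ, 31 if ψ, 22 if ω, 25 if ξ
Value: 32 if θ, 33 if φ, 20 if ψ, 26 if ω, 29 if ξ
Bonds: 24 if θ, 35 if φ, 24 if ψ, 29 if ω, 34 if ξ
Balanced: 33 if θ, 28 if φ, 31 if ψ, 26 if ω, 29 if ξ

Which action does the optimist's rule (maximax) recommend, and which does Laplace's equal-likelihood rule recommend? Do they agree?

maximax → Bonds; laplace → Balanced (disagree)

Row maxima: Hedged=28, Equity=32, Growth=33, Value=33, Bonds=35, Balanced=33
Best best-case = 35 → Bonds.
Row averages: Hedged=26.4, Equity=27.2, Growth=28.2, Value=28, Bonds=29.2, Balanced=29.4
Highest average = 29.4 → Balanced.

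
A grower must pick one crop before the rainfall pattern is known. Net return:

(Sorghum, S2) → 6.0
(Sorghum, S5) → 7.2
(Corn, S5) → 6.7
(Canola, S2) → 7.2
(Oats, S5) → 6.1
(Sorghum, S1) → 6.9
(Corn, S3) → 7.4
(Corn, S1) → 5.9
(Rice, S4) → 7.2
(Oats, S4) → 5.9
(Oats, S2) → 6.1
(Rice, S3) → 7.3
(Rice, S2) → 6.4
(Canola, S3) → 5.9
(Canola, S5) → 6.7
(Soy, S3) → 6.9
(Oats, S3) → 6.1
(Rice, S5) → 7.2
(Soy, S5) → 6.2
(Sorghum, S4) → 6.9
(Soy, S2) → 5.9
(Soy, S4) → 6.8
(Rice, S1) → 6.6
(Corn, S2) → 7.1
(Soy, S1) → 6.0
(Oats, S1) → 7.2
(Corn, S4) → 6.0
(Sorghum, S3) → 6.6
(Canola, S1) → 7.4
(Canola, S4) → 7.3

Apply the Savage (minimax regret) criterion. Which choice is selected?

Column bests: S1=7.4, S2=7.2, S3=7.4, S4=7.3, S5=7.2.
Soy regrets: 1.4, 1.3, 0.5, 0.5, 1.0 → max 1.4
Canola regrets: 0.0, 0.0, 1.5, 0.0, 0.5 → max 1.5
Corn regrets: 1.5, 0.1, 0.0, 1.3, 0.5 → max 1.5
Oats regrets: 0.2, 1.1, 1.3, 1.4, 1.1 → max 1.4
Sorghum regrets: 0.5, 1.2, 0.8, 0.4, 0.0 → max 1.2
Rice regrets: 0.8, 0.8, 0.1, 0.1, 0.0 → max 0.8
Smallest max regret = 0.8 → Rice.

Rice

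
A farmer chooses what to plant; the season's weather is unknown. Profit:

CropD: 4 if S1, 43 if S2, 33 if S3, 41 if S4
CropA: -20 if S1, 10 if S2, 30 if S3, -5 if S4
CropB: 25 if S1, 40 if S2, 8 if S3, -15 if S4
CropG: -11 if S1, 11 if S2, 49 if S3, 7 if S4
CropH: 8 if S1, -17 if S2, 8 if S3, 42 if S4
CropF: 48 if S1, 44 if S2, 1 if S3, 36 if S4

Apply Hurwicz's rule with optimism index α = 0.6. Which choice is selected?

CropF

CropD: 0.6·43 + 0.4·4 = 27.4
CropA: 0.6·30 + 0.4·(-20) = 10
CropB: 0.6·40 + 0.4·(-15) = 18
CropG: 0.6·49 + 0.4·(-11) = 25
CropH: 0.6·42 + 0.4·(-17) = 18.4
CropF: 0.6·48 + 0.4·1 = 29.2
Highest Hurwicz score = 29.2 → CropF.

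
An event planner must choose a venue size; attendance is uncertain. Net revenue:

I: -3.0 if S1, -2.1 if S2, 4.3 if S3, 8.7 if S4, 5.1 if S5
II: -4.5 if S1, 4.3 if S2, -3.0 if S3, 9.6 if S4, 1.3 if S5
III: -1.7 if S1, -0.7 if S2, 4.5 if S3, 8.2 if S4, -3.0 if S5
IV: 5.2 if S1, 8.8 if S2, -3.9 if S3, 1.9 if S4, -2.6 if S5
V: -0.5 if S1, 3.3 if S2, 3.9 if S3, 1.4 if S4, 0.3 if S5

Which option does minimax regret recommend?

Column bests: S1=5.2, S2=8.8, S3=4.5, S4=9.6, S5=5.1.
I regrets: 8.2, 10.9, 0.2, 0.9, 0.0 → max 10.9
II regrets: 9.7, 4.5, 7.5, 0.0, 3.8 → max 9.7
III regrets: 6.9, 9.5, 0.0, 1.4, 8.1 → max 9.5
IV regrets: 0.0, 0.0, 8.4, 7.7, 7.7 → max 8.4
V regrets: 5.7, 5.5, 0.6, 8.2, 4.8 → max 8.2
Smallest max regret = 8.2 → V.

V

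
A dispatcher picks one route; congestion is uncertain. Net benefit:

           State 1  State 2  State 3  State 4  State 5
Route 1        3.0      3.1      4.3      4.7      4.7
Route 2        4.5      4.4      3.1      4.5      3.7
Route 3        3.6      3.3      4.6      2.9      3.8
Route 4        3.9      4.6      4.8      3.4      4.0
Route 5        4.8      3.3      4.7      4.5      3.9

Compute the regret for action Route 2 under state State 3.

Best payoff under State 3 is 4.8.
Regret = 4.8 − 3.1 = 1.7.

1.7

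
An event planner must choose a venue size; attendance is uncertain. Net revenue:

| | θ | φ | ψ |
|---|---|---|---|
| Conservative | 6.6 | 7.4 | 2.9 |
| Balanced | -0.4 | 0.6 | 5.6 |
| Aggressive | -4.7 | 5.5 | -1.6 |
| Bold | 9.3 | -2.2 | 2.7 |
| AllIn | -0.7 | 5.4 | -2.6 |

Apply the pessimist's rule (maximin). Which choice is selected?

Conservative

Row minima: Conservative=2.9, Balanced=-0.4, Aggressive=-4.7, Bold=-2.2, AllIn=-2.6
Best worst-case = 2.9 → Conservative.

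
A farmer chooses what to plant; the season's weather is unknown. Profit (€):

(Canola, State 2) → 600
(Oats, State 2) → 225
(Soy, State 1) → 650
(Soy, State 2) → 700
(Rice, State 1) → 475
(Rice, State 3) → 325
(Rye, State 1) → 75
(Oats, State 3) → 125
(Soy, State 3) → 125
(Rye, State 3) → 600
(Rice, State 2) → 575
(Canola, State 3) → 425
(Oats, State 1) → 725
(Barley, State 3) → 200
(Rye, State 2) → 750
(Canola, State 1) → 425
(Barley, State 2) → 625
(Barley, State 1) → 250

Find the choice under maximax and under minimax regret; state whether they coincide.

maximax → Rye; minimax regret → Rice (disagree)

Row maxima: Oats=725, Rice=575, Rye=750, Canola=600, Barley=625, Soy=700
Best best-case = 750 → Rye.
Column bests: State 1=725, State 2=750, State 3=600.
Oats regrets: 0, 525, 475 → max 525
Rice regrets: 250, 175, 275 → max 275
Rye regrets: 650, 0, 0 → max 650
Canola regrets: 300, 150, 175 → max 300
Barley regrets: 475, 125, 400 → max 475
Soy regrets: 75, 50, 475 → max 475
Smallest max regret = 275 → Rice.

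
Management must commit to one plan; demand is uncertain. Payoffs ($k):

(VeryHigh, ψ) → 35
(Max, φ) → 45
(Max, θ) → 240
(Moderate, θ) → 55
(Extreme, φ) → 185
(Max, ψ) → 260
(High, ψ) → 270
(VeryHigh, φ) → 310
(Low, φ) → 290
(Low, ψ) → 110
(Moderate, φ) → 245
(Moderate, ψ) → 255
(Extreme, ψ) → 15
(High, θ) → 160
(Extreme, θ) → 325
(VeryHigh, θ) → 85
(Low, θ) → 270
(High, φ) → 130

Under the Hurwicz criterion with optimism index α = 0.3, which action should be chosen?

High

Low: 0.3·290 + 0.7·110 = 164
Moderate: 0.3·255 + 0.7·55 = 115
High: 0.3·270 + 0.7·130 = 172
VeryHigh: 0.3·310 + 0.7·35 = 117.5
Extreme: 0.3·325 + 0.7·15 = 108
Max: 0.3·260 + 0.7·45 = 109.5
Highest Hurwicz score = 172 → High.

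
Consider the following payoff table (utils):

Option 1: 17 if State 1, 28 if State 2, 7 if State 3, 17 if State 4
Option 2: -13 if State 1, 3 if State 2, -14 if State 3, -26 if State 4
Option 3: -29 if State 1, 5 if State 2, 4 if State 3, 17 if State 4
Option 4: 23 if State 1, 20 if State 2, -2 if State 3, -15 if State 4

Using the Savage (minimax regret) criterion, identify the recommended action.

Option 1

Column bests: State 1=23, State 2=28, State 3=7, State 4=17.
Option 1 regrets: 6, 0, 0, 0 → max 6
Option 2 regrets: 36, 25, 21, 43 → max 43
Option 3 regrets: 52, 23, 3, 0 → max 52
Option 4 regrets: 0, 8, 9, 32 → max 32
Smallest max regret = 6 → Option 1.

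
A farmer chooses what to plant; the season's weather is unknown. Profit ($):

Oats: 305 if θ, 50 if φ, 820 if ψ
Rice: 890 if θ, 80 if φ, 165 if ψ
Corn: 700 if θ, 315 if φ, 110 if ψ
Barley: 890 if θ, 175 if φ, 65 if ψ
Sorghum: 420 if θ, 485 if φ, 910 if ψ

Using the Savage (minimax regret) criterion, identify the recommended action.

Sorghum

Column bests: θ=890, φ=485, ψ=910.
Oats regrets: 585, 435, 90 → max 585
Rice regrets: 0, 405, 745 → max 745
Corn regrets: 190, 170, 800 → max 800
Barley regrets: 0, 310, 845 → max 845
Sorghum regrets: 470, 0, 0 → max 470
Smallest max regret = 470 → Sorghum.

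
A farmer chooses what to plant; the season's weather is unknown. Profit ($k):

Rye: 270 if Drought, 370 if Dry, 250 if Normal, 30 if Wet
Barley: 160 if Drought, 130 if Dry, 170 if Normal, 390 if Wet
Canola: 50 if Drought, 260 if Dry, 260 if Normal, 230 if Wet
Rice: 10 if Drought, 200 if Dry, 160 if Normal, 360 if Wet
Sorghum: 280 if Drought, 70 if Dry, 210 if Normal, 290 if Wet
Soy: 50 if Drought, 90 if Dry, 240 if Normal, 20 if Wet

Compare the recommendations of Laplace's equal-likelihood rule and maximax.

laplace → Rye; maximax → Barley (disagree)

Row averages: Rye=230, Barley=212.5, Canola=200, Rice=182.5, Sorghum=212.5, Soy=100
Highest average = 230 → Rye.
Row maxima: Rye=370, Barley=390, Canola=260, Rice=360, Sorghum=290, Soy=240
Best best-case = 390 → Barley.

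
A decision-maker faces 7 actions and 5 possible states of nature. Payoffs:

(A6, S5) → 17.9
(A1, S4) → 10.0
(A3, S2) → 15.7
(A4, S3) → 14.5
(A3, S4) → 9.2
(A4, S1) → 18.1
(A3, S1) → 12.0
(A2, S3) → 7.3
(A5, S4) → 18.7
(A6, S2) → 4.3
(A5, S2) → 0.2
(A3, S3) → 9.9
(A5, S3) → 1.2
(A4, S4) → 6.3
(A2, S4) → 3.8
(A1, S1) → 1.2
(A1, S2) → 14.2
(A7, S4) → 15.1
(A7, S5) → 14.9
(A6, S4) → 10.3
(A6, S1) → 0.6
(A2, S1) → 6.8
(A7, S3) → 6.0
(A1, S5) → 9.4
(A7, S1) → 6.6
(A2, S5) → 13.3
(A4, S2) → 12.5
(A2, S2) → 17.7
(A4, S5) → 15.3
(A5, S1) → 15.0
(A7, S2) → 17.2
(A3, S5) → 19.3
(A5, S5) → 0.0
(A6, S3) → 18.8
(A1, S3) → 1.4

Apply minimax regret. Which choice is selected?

Column bests: S1=18.1, S2=17.7, S3=18.8, S4=18.7, S5=19.3.
A1 regrets: 16.9, 3.5, 17.4, 8.7, 9.9 → max 17.4
A2 regrets: 11.3, 0.0, 11.5, 14.9, 6.0 → max 14.9
A3 regrets: 6.1, 2.0, 8.9, 9.5, 0.0 → max 9.5
A4 regrets: 0.0, 5.2, 4.3, 12.4, 4.0 → max 12.4
A5 regrets: 3.1, 17.5, 17.6, 0.0, 19.3 → max 19.3
A6 regrets: 17.5, 13.4, 0.0, 8.4, 1.4 → max 17.5
A7 regrets: 11.5, 0.5, 12.8, 3.6, 4.4 → max 12.8
Smallest max regret = 9.5 → A3.

A3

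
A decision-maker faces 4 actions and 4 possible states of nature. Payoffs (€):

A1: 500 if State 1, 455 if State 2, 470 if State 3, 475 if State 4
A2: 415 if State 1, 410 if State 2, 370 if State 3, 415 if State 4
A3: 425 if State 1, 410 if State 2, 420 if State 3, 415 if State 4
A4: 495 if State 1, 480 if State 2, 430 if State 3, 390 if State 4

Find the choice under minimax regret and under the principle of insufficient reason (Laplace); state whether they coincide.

Column bests: State 1=500, State 2=480, State 3=470, State 4=475.
A1 regrets: 0, 25, 0, 0 → max 25
A2 regrets: 85, 70, 100, 60 → max 100
A3 regrets: 75, 70, 50, 60 → max 75
A4 regrets: 5, 0, 40, 85 → max 85
Smallest max regret = 25 → A1.
Row averages: A1=475, A2=402.5, A3=417.5, A4=448.75
Highest average = 475 → A1.

minimax regret → A1; laplace → A1 (agree)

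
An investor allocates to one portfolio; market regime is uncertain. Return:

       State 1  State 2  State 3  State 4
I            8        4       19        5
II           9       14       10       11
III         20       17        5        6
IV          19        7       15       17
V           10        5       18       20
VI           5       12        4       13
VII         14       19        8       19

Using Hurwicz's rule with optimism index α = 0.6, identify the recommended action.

I: 0.6·19 + 0.4·4 = 13
II: 0.6·14 + 0.4·9 = 12
III: 0.6·20 + 0.4·5 = 14
IV: 0.6·19 + 0.4·7 = 14.2
V: 0.6·20 + 0.4·5 = 14
VI: 0.6·13 + 0.4·4 = 9.4
VII: 0.6·19 + 0.4·8 = 14.6
Highest Hurwicz score = 14.6 → VII.

VII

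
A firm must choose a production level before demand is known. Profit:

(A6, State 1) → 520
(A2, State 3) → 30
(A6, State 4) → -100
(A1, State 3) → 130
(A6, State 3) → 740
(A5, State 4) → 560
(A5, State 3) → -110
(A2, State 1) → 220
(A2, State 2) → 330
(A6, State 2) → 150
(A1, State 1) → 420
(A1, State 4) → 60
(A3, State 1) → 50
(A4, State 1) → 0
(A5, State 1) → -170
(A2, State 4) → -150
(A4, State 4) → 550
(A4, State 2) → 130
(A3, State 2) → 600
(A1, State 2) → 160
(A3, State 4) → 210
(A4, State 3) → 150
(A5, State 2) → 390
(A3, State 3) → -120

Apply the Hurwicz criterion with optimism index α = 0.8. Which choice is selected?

A6

A1: 0.8·420 + 0.2·60 = 348
A2: 0.8·330 + 0.2·(-150) = 234
A3: 0.8·600 + 0.2·(-120) = 456
A4: 0.8·550 + 0.2·0 = 440
A5: 0.8·560 + 0.2·(-170) = 414
A6: 0.8·740 + 0.2·(-100) = 572
Highest Hurwicz score = 572 → A6.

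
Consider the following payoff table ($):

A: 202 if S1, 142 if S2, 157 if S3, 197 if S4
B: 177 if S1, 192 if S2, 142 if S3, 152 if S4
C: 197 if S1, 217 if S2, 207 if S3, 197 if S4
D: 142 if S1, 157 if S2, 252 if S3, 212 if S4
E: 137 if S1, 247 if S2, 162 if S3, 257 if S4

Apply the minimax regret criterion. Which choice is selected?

Column bests: S1=202, S2=247, S3=252, S4=257.
A regrets: 0, 105, 95, 60 → max 105
B regrets: 25, 55, 110, 105 → max 110
C regrets: 5, 30, 45, 60 → max 60
D regrets: 60, 90, 0, 45 → max 90
E regrets: 65, 0, 90, 0 → max 90
Smallest max regret = 60 → C.

C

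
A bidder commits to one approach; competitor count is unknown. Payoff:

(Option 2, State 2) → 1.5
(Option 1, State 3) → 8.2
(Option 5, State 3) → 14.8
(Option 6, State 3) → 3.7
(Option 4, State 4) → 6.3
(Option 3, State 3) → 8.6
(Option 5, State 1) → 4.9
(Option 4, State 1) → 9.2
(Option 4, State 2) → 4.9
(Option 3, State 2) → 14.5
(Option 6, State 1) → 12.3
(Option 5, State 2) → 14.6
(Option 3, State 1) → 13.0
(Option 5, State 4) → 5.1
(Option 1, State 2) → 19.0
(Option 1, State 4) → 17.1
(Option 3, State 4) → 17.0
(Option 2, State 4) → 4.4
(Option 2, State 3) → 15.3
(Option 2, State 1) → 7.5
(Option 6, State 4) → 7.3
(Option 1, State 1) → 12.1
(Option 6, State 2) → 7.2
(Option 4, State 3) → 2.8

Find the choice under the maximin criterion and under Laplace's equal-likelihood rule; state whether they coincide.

Row minima: Option 1=8.2, Option 2=1.5, Option 3=8.6, Option 4=2.8, Option 5=4.9, Option 6=3.7
Best worst-case = 8.6 → Option 3.
Row averages: Option 1=14.1, Option 2=7.175, Option 3=13.275, Option 4=5.8, Option 5=9.85, Option 6=7.625
Highest average = 14.1 → Option 1.

maximin → Option 3; laplace → Option 1 (disagree)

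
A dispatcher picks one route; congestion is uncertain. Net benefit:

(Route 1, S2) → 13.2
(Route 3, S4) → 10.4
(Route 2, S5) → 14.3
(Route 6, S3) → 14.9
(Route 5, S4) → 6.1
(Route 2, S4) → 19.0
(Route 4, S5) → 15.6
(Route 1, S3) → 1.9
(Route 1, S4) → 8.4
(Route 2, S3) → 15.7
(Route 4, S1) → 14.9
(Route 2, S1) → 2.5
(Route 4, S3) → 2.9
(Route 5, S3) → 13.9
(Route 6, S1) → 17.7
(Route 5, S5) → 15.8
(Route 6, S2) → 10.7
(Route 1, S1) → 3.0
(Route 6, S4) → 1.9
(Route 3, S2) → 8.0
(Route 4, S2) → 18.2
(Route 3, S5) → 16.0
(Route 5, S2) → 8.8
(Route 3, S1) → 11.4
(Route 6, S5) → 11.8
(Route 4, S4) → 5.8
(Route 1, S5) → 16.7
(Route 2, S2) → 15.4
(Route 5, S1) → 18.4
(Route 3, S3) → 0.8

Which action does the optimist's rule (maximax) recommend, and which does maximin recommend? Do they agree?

maximax → Route 2; maximin → Route 5 (disagree)

Row maxima: Route 1=16.7, Route 2=19.0, Route 3=16.0, Route 4=18.2, Route 5=18.4, Route 6=17.7
Best best-case = 19.0 → Route 2.
Row minima: Route 1=1.9, Route 2=2.5, Route 3=0.8, Route 4=2.9, Route 5=6.1, Route 6=1.9
Best worst-case = 6.1 → Route 5.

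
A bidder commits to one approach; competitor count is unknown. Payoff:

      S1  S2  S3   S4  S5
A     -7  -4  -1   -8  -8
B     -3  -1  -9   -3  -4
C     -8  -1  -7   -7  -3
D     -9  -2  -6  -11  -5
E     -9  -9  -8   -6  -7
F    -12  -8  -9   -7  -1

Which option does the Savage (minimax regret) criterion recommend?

C

Column bests: S1=-3, S2=-1, S3=-1, S4=-3, S5=-1.
A regrets: 4, 3, 0, 5, 7 → max 7
B regrets: 0, 0, 8, 0, 3 → max 8
C regrets: 5, 0, 6, 4, 2 → max 6
D regrets: 6, 1, 5, 8, 4 → max 8
E regrets: 6, 8, 7, 3, 6 → max 8
F regrets: 9, 7, 8, 4, 0 → max 9
Smallest max regret = 6 → C.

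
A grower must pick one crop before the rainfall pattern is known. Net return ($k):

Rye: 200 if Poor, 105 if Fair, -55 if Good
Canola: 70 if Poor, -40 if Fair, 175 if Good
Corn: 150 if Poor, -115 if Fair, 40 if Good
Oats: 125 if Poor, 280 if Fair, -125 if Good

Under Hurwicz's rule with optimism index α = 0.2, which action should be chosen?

Rye: 0.2·200 + 0.8·(-55) = -4
Canola: 0.2·175 + 0.8·(-40) = 3
Corn: 0.2·150 + 0.8·(-115) = -62
Oats: 0.2·280 + 0.8·(-125) = -44
Highest Hurwicz score = 3 → Canola.

Canola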